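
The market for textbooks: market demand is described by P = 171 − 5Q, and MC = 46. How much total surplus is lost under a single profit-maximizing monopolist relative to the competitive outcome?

Under competition P = MC = 46, so Q = (171 − 46)/5 = 25.
The monopolist equates marginal revenue to marginal cost: 171 − 10Q = 46, so Q = 12.5. From demand, P = 108.5.
DWL is the triangle between Q = 12.5 and Q = 25: ½·(25 − 12.5)·(108.5 − 46) = 390.625.

DWL = 390.625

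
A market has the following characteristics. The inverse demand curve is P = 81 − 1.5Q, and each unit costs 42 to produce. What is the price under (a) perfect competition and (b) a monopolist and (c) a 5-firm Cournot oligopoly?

Under competition P = MC = 42, so Q = (81 − 42)/1.5 = 26.
Monopoly sets MR = MC: 81 − 3Q = 42 ⇒ Q = 13, P = 81 − 1.5·13 = 61.5.
Cournot with 5 identical firms: the symmetric best-response condition is 81 − 9q = 42. Each firm produces q = 13/3, total output Q = 65/3, price P = 48.5.

Competition: P = 42; Monopoly: P = 61.5; Cournot: P = 48.5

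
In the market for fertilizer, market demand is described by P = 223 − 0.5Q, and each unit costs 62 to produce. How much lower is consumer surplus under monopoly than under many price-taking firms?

Consumer surplus falls by 19440.75

Under competition P = MC = 62, so Q = (223 − 62)/0.5 = 322.
CS = ½·(223 − 62)·322 = 25921.
The monopolist equates marginal revenue to marginal cost: 223 − Q = 62, so Q = 161. From demand, P = 142.5.
CS = ½·(223 − 142.5)·161 = 6480.25.
Change in consumer surplus: 6480.25 − 25921 = −19440.75.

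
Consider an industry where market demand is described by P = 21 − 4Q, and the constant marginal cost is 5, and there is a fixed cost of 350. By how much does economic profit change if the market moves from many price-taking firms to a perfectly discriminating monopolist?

Competitive firms price at marginal cost: P = 5, giving Q = 4.
Profit = (5 − 5)·4 − 350 = −350.
A perfectly discriminating monopolist sells every unit with P(Q) ≥ MC(Q), so output equals the competitive quantity Q = 4. Each buyer pays their reservation price, so CS = 0 and the firm captures all surplus.
PS equals the full surplus area, 32. Profit = 32 − 350 = −318.
Change in economic profit: −318 − −350 = 32.

Economic profit rises by 32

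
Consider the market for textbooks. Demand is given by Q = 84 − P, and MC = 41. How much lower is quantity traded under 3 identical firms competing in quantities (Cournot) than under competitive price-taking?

Q falls by 10.75

Inverting demand: P = 84 − Q.
Under competition P = MC = 41, so Q = (84 − 41)/1 = 43.
In a 3-firm Cournot equilibrium, symmetry and the first-order condition give q = (84 − 41)/(4) = 10.75. So Q = 32.25 and P = 51.75.
Change in quantity traded: 32.25 − 43 = −10.75.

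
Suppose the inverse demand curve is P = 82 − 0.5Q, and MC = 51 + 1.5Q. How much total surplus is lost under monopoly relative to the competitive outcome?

Under competition P = MC: 82 − 0.5Q = 51 + 1.5Q ⇒ Q = 15.5, P = 74.25.
Monopoly sets MR = MC: 82 − Q = 51 + 1.5Q ⇒ Q = 12.4, P = 82 − 0.5·12.4 = 75.8.
CS = ½·(82 − 74.25)·15.5 = 961/16; PS = (74.25·15.5 − 51·15.5 − ½·1.5·15.5²) = 2883/16; TS = 240.25.
CS = ½·(82 − 75.8)·12.4 = 38.44; PS = (75.8·12.4 − 51·12.4 − ½·1.5·12.4²) = 192.2; TS = 230.64.
DWL = 240.25 − 230.64 = 9.61.

DWL = 9.61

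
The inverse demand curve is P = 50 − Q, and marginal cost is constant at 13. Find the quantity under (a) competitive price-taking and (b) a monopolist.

Perfect competition: P = MC = 13, so 50 − Q = 13 and Q = 37.
The monopolist equates marginal revenue to marginal cost: 50 − 2Q = 13, so Q = 18.5. From demand, P = 31.5.

Competition: Q = 37; Monopoly: Q = 18.5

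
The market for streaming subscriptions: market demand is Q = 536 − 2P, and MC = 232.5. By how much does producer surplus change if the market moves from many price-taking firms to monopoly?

Producer surplus rises by 630.125

Inverting demand: P = 268 − 0.5Q.
Perfect competition: P = MC = 232.5, so 268 − 0.5Q = 232.5 and Q = 71.
PS = (232.5 − 232.5)·71 = 0.
A monopolist chooses Q where MR = MC. MR = 268 − Q; setting this equal to 232.5 gives Q = 35.5 and P = 250.25.
PS = (250.25 − 232.5)·35.5 = 630.125.
Change in producer surplus: 630.125 − 0 = 630.125.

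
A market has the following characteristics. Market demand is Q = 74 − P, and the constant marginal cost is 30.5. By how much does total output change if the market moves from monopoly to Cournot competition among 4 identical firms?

Inverting demand: P = 74 − Q.
A monopolist chooses Q where MR = MC. MR = 74 − 2Q; setting this equal to 30.5 gives Q = 21.75 and P = 52.25.
In a 4-firm Cournot equilibrium, symmetry and the first-order condition give q = (74 − 30.5)/(5) = 8.7. So Q = 34.8 and P = 39.2.
Change in total output: 34.8 − 21.75 = 13.05.

Q rises by 13.05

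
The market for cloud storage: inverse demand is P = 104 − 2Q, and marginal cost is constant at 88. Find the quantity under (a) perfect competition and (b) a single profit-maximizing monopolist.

Competition: Q = 8; Monopoly: Q = 4

Perfect competition: P = MC = 88, so 104 − 2Q = 88 and Q = 8.
The monopolist equates marginal revenue to marginal cost: 104 − 4Q = 88, so Q = 4. From demand, P = 96.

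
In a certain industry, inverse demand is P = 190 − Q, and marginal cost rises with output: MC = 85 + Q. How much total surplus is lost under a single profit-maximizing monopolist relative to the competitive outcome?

DWL = 306.25

Under competition P = MC: 190 − Q = 85 + Q ⇒ Q = 52.5, P = 137.5.
A monopolist chooses Q where MR = MC. MR = 190 − 2Q; setting this equal to 85 + Q gives Q = 35 and P = 155.
CS = ½·(190 − 137.5)·52.5 = 1378.125; PS = (137.5·52.5 − 85·52.5 − ½·1·52.5²) = 1378.125; TS = 2756.25.
CS = ½·(190 − 155)·35 = 612.5; PS = (155·35 − 85·35 − ½·1·35²) = 1837.5; TS = 2450.
DWL = 2756.25 − 2450 = 306.25.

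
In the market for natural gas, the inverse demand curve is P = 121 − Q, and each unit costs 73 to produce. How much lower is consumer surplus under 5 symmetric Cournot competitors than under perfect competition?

Perfect competition: P = MC = 73, so 121 − Q = 73 and Q = 48.
CS = ½·(121 − 73)·48 = 1152.
Cournot with 5 identical firms: the symmetric best-response condition is 121 − 6q = 73. Each firm produces q = 8, total output Q = 40, price P = 81.
CS = ½·(121 − 81)·40 = 800.
Change in consumer surplus: 800 − 1152 = −352.

Consumer surplus falls by 352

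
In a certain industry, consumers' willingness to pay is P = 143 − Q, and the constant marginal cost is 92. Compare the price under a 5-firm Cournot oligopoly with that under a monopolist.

Cournot: P = 100.5; Monopoly: P = 117.5

With 5 symmetric Cournot firms, each firm's FOC gives 143 − 6q = 92, so q = 8.5, Q = 5·8.5 = 42.5, and P = 100.5.
The monopolist equates marginal revenue to marginal cost: 143 − 2Q = 92, so Q = 25.5. From demand, P = 117.5.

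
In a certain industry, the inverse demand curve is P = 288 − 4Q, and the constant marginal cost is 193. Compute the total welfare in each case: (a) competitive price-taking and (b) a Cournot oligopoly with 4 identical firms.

Competition: TS = 1128.125; Cournot: TS = 1083

Competitive firms price at marginal cost: P = 193, giving Q = 23.75.
CS = ½·(288 − 193)·23.75 = 1128.125; PS = (193 − 193)·23.75 = 0; TS = 1128.125.
Cournot with 4 identical firms: the symmetric best-response condition is 288 − 20q = 193. Each firm produces q = 4.75, total output Q = 19, price P = 212.
CS = ½·(288 − 212)·19 = 722; PS = (212 − 193)·19 = 361; TS = 1083.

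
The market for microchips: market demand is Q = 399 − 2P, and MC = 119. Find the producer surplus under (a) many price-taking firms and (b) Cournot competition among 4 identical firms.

Competition: PS = 0; Cournot: PS = 2073.68

Inverting demand: P = 199.5 − 0.5Q.
Under competition P = MC = 119, so Q = (199.5 − 119)/0.5 = 161.
PS = (119 − 119)·161 = 0.
Cournot with 4 identical firms: the symmetric best-response condition is 199.5 − 2.5q = 119. Each firm produces q = 32.2, total output Q = 128.8, price P = 135.1.
PS = (135.1 − 119)·128.8 = 2073.68.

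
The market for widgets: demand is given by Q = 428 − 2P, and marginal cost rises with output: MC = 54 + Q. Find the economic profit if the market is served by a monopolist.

Profit = 6400

Inverting demand: P = 214 − 0.5Q.
The monopolist equates marginal revenue to marginal cost: 214 − Q = 54 + Q, so Q = 80. From demand, P = 174.
Profit = 174·80 − (54·80 + ½·1·80²) = 6400.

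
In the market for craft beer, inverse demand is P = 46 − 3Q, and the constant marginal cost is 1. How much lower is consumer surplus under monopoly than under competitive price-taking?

CS falls by 253.125

Competitive firms price at marginal cost: P = 1, giving Q = 15.
CS = ½·(46 − 1)·15 = 337.5.
A monopolist chooses Q where MR = MC. MR = 46 − 6Q; setting this equal to 1 gives Q = 7.5 and P = 23.5.
CS = ½·(46 − 23.5)·7.5 = 84.375.
Change in consumer surplus: 84.375 − 337.5 = −253.125.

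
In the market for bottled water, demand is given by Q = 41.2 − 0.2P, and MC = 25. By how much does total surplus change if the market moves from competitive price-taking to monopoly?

Inverting demand: P = 206 − 5Q.
Under competition P = MC = 25, so Q = (206 − 25)/5 = 36.2.
CS = ½·(206 − 25)·36.2 = 3276.1; PS = (25 − 25)·36.2 = 0; TS = 3276.1.
The monopolist equates marginal revenue to marginal cost: 206 − 10Q = 25, so Q = 18.1. From demand, P = 115.5.
CS = ½·(206 − 115.5)·18.1 = 819.025; PS = (115.5 − 25)·18.1 = 1638.05; TS = 2457.075.
Change in total surplus: 2457.075 − 3276.1 = −819.025.

TS falls by 819.025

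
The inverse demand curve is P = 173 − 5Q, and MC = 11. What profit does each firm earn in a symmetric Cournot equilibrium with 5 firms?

With 5 symmetric Cournot firms, each firm's FOC gives 173 − 30q = 11, so q = 5.4, Q = 5·5.4 = 27, and P = 38.
Each firm's profit = (38 − 11)·5.4 = 145.8.

π_i = 145.8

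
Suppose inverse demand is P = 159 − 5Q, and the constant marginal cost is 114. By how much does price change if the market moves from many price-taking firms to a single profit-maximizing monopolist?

P rises by 22.5

Competitive firms price at marginal cost: P = 114, giving Q = 9.
The monopolist equates marginal revenue to marginal cost: 159 − 10Q = 114, so Q = 4.5. From demand, P = 136.5.
Change in price: 136.5 − 114 = 22.5.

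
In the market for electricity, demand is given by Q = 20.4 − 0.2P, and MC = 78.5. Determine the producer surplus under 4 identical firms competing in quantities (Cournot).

Inverting demand: P = 102 − 5Q.
With 4 symmetric Cournot firms, each firm's FOC gives 102 − 25q = 78.5, so q = 0.94, Q = 4·0.94 = 3.76, and P = 83.2.
PS = (83.2 − 78.5)·3.76 = 17.672.

PS = 17.672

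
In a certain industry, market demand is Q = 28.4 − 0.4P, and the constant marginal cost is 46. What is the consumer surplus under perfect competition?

Inverting demand: P = 71 − 2.5Q.
Perfect competition: P = MC = 46, so 71 − 2.5Q = 46 and Q = 10.
CS = ½·(71 − 46)·10 = 125.

CS = 125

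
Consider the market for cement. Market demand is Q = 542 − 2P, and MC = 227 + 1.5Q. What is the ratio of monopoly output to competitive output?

Q_m/Q_c = 0.8

Inverting demand: P = 271 − 0.5Q.
The monopolist equates marginal revenue to marginal cost: 271 − Q = 227 + 1.5Q, so Q = 17.6. From demand, P = 262.2.
Under competition P = MC: 271 − 0.5Q = 227 + 1.5Q ⇒ Q = 22, P = 260.
Ratio Q_m/Q_c = 17.6/22 = 0.8.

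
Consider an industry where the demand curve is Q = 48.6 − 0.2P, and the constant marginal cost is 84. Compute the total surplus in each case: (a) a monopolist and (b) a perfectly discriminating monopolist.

Inverting demand: P = 243 − 5Q.
The monopolist equates marginal revenue to marginal cost: 243 − 10Q = 84, so Q = 15.9. From demand, P = 163.5.
CS = ½·(243 − 163.5)·15.9 = 632.025; PS = (163.5 − 84)·15.9 = 1264.05; TS = 1896.075.
With perfect price discrimination, output is the efficient level Q = 31.8 (where demand meets MC), but every buyer pays their willingness to pay: CS = 0 and PS = total surplus.
TS = 2528.1 (equal to competitive TS).

Monopoly: TS = 1896.075; Perfect PD: TS = 2528.1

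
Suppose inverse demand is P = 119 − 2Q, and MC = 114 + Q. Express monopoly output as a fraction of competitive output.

The monopolist equates marginal revenue to marginal cost: 119 − 4Q = 114 + Q, so Q = 1. From demand, P = 117.
Competitive equilibrium sets price equal to marginal cost: 119 − 2Q = 114 + Q, so Q = 5/3 and P = 347/3.
Ratio Q_m/Q_c = 1/(5/3) = 0.6.

Q_m/Q_c = 0.6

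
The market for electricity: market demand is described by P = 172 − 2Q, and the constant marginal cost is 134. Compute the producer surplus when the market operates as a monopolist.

A monopolist chooses Q where MR = MC. MR = 172 − 4Q; setting this equal to 134 gives Q = 9.5 and P = 153.
PS = (153 − 134)·9.5 = 180.5.

PS = 180.5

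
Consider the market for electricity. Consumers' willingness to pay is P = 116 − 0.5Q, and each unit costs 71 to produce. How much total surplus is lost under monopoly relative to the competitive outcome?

Competitive firms price at marginal cost: P = 71, giving Q = 90.
A monopolist chooses Q where MR = MC. MR = 116 − Q; setting this equal to 71 gives Q = 45 and P = 93.5.
DWL is the triangle between Q = 45 and Q = 90: ½·(90 − 45)·(93.5 − 71) = 506.25.

DWL = 506.25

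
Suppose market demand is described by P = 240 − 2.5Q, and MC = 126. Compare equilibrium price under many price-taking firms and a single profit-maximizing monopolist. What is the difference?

P rises by 57

Perfect competition: P = MC = 126, so 240 − 2.5Q = 126 and Q = 45.6.
Monopoly sets MR = MC: 240 − 5Q = 126 ⇒ Q = 22.8, P = 240 − 2.5·22.8 = 183.
Change in equilibrium price: 183 − 126 = 57.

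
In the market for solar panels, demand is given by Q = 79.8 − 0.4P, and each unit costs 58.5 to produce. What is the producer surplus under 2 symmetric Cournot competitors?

PS = 1767.2

Inverting demand: P = 199.5 − 2.5Q.
In a 2-firm Cournot equilibrium, symmetry and the first-order condition give q = (199.5 − 58.5)/(7.5) = 18.8. So Q = 37.6 and P = 105.5.
PS = (105.5 − 58.5)·37.6 = 1767.2.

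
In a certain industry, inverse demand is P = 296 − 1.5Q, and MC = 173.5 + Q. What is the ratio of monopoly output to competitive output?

Q_m/Q_c = 0.625

The monopolist equates marginal revenue to marginal cost: 296 − 3Q = 173.5 + Q, so Q = 30.625. From demand, P = 4001/16.
Under competition P = MC: 296 − 1.5Q = 173.5 + Q ⇒ Q = 49, P = 222.5.
Ratio Q_m/Q_c = 30.625/49 = 0.625.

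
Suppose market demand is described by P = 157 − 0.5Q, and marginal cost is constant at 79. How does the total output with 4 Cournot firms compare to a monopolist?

With 4 symmetric Cournot firms, each firm's FOC gives 157 − 2.5q = 79, so q = 31.2, Q = 4·31.2 = 124.8, and P = 94.6.
The monopolist equates marginal revenue to marginal cost: 157 − Q = 79, so Q = 78. From demand, P = 118.

Cournot: Q = 124.8; Monopoly: Q = 78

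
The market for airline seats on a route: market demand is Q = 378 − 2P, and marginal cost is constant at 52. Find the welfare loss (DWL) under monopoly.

DWL = 4692.25

Inverting demand: P = 189 − 0.5Q.
Perfect competition: P = MC = 52, so 189 − 0.5Q = 52 and Q = 274.
A monopolist chooses Q where MR = MC. MR = 189 − Q; setting this equal to 52 gives Q = 137 and P = 120.5.
DWL is the triangle between Q = 137 and Q = 274: ½·(274 − 137)·(120.5 − 52) = 4692.25.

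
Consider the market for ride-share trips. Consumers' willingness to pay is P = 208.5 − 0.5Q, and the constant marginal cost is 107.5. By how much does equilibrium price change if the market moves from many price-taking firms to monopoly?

Equilibrium price rises by 50.5

Under competition P = MC = 107.5, so Q = (208.5 − 107.5)/0.5 = 202.
Monopoly sets MR = MC: 208.5 − Q = 107.5 ⇒ Q = 101, P = 208.5 − 0.5·101 = 158.
Change in equilibrium price: 158 − 107.5 = 50.5.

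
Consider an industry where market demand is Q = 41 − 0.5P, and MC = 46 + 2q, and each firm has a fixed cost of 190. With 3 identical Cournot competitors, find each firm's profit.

Inverting demand: P = 82 − 2Q.
Cournot with 3 identical firms: the symmetric best-response condition is 82 − 8q = 46 + 2q. Each firm produces q = 3.6, total output Q = 10.8, price P = 60.4.
Each firm's profit = 60.4·3.6 − (46·3.6 + ½·2·3.6²) − 190 = −151.12.

π_i = −151.12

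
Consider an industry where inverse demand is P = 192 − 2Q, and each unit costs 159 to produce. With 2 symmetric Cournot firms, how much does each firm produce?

With 2 symmetric Cournot firms, each firm's FOC gives 192 − 6q = 159, so q = 5.5, Q = 2·5.5 = 11, and P = 170.

q_i = 5.5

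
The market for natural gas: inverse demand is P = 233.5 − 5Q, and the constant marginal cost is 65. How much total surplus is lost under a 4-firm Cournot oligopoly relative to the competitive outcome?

Competitive firms price at marginal cost: P = 65, giving Q = 33.7.
With 4 symmetric Cournot firms, each firm's FOC gives 233.5 − 25q = 65, so q = 6.74, Q = 4·6.74 = 26.96, and P = 98.7.
DWL is the triangle between Q = 26.96 and Q = 33.7: ½·(33.7 − 26.96)·(98.7 − 65) = 113.569.

DWL = 113.569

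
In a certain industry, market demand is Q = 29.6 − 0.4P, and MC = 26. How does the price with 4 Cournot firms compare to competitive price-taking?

Inverting demand: P = 74 − 2.5Q.
Cournot with 4 identical firms: the symmetric best-response condition is 74 − 12.5q = 26. Each firm produces q = 3.84, total output Q = 15.36, price P = 35.6.
Perfect competition: P = MC = 26, so 74 − 2.5Q = 26 and Q = 19.2.

Cournot: P = 35.6; Competition: P = 26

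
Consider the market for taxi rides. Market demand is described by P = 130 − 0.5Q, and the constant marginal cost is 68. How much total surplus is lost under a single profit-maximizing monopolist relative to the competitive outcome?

DWL = 961

Under competition P = MC = 68, so Q = (130 − 68)/0.5 = 124.
The monopolist equates marginal revenue to marginal cost: 130 − Q = 68, so Q = 62. From demand, P = 99.
DWL is the triangle between Q = 62 and Q = 124: ½·(124 − 62)·(99 − 68) = 961.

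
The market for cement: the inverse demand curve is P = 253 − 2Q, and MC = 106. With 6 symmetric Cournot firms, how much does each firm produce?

With 6 symmetric Cournot firms, each firm's FOC gives 253 − 14q = 106, so q = 10.5, Q = 6·10.5 = 63, and P = 127.

q_i = 10.5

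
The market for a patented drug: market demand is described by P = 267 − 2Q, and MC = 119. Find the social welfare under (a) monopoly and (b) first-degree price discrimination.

The monopolist equates marginal revenue to marginal cost: 267 − 4Q = 119, so Q = 37. From demand, P = 193.
CS = ½·(267 − 193)·37 = 1369; PS = (193 − 119)·37 = 2738; TS = 4107.
Under first-degree price discrimination the firm charges each unit its demand price and produces up to where P = MC, i.e. Q = 74. Consumer surplus is zero; producer surplus equals total surplus.
TS = 5476 (equal to competitive TS).

Monopoly: TS = 4107; Perfect PD: TS = 5476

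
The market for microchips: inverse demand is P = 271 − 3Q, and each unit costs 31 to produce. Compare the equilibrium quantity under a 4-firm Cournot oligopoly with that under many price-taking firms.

Cournot: Q = 64; Competition: Q = 80

In a 4-firm Cournot equilibrium, symmetry and the first-order condition give q = (271 − 31)/(15) = 16. So Q = 64 and P = 79.
Perfect competition: P = MC = 31, so 271 − 3Q = 31 and Q = 80.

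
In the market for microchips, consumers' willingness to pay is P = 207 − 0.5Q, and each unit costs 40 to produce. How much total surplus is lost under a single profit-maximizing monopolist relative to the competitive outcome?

DWL = 6972.25

Under competition P = MC = 40, so Q = (207 − 40)/0.5 = 334.
Monopoly sets MR = MC: 207 − Q = 40 ⇒ Q = 167, P = 207 − 0.5·167 = 123.5.
DWL is the triangle between Q = 167 and Q = 334: ½·(334 − 167)·(123.5 − 40) = 6972.25.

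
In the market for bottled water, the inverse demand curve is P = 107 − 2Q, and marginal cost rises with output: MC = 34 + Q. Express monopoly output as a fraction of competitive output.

Q_m/Q_c = 0.6

A monopolist chooses Q where MR = MC. MR = 107 − 4Q; setting this equal to 34 + Q gives Q = 14.6 and P = 77.8.
Under competition P = MC: 107 − 2Q = 34 + Q ⇒ Q = 73/3, P = 175/3.
Ratio Q_m/Q_c = 14.6/(73/3) = 0.6.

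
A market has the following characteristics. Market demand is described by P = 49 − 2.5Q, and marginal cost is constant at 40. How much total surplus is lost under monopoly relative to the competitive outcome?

DWL = 4.05

Perfect competition: P = MC = 40, so 49 − 2.5Q = 40 and Q = 3.6.
A monopolist chooses Q where MR = MC. MR = 49 − 5Q; setting this equal to 40 gives Q = 1.8 and P = 44.5.
DWL is the triangle between Q = 1.8 and Q = 3.6: ½·(3.6 − 1.8)·(44.5 − 40) = 4.05.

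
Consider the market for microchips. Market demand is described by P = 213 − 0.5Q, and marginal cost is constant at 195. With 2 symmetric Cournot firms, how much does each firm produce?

q_i = 12

In a 2-firm Cournot equilibrium, symmetry and the first-order condition give q = (213 − 195)/(1.5) = 12. So Q = 24 and P = 201.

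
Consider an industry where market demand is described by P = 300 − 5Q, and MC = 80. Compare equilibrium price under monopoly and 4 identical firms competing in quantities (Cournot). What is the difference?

Equilibrium price falls by 66

The monopolist equates marginal revenue to marginal cost: 300 − 10Q = 80, so Q = 22. From demand, P = 190.
In a 4-firm Cournot equilibrium, symmetry and the first-order condition give q = (300 − 80)/(25) = 8.8. So Q = 35.2 and P = 124.
Change in equilibrium price: 124 − 190 = −66.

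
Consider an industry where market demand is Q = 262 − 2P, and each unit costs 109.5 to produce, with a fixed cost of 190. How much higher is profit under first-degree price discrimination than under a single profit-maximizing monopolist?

π rises by 231.125

Inverting demand: P = 131 − 0.5Q.
The monopolist equates marginal revenue to marginal cost: 131 − Q = 109.5, so Q = 21.5. From demand, P = 120.25.
Profit = (120.25 − 109.5)·21.5 − 190 = 41.125.
Under first-degree price discrimination the firm charges each unit its demand price and produces up to where P = MC, i.e. Q = 43. Consumer surplus is zero; producer surplus equals total surplus.
PS equals the full surplus area, 462.25. Profit = 462.25 − 190 = 272.25.
Change in profit: 272.25 − 41.125 = 231.125.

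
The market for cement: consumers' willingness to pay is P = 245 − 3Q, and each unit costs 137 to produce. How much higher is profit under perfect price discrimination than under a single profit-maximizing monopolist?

π rises by 972

A monopolist chooses Q where MR = MC. MR = 245 − 6Q; setting this equal to 137 gives Q = 18 and P = 191.
Profit = (191 − 137)·18 = 972.
A perfectly discriminating monopolist sells every unit with P(Q) ≥ MC(Q), so output equals the competitive quantity Q = 36. Each buyer pays their reservation price, so CS = 0 and the firm captures all surplus.
PS equals the full surplus area, 1944. Profit = 1944 = 1944.
Change in profit: 1944 − 972 = 972.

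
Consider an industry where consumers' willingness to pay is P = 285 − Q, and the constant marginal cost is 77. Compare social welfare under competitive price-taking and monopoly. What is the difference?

Social welfare falls by 5408

Under competition P = MC = 77, so Q = (285 − 77)/1 = 208.
CS = ½·(285 − 77)·208 = 21632; PS = (77 − 77)·208 = 0; TS = 21632.
The monopolist equates marginal revenue to marginal cost: 285 − 2Q = 77, so Q = 104. From demand, P = 181.
CS = ½·(285 − 181)·104 = 5408; PS = (181 − 77)·104 = 10816; TS = 16224.
Change in social welfare: 16224 − 21632 = −5408.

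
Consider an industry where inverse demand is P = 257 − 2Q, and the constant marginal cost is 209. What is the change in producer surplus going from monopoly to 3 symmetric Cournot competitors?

A monopolist chooses Q where MR = MC. MR = 257 − 4Q; setting this equal to 209 gives Q = 12 and P = 233.
PS = (233 − 209)·12 = 288.
With 3 symmetric Cournot firms, each firm's FOC gives 257 − 8q = 209, so q = 6, Q = 3·6 = 18, and P = 221.
PS = (221 − 209)·18 = 216.
Change in producer surplus: 216 − 288 = −72.

PS falls by 72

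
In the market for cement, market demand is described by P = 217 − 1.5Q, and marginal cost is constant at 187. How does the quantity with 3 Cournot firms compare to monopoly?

With 3 symmetric Cournot firms, each firm's FOC gives 217 − 6q = 187, so q = 5, Q = 3·5 = 15, and P = 194.5.
A monopolist chooses Q where MR = MC. MR = 217 − 3Q; setting this equal to 187 gives Q = 10 and P = 202.

Cournot: Q = 15; Monopoly: Q = 10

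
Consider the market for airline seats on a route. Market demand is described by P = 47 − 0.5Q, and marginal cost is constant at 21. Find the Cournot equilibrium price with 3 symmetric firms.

P = 27.5

With 3 symmetric Cournot firms, each firm's FOC gives 47 − 2q = 21, so q = 13, Q = 3·13 = 39, and P = 27.5.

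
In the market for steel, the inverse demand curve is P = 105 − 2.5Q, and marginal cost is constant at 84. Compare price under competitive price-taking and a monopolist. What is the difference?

Price rises by 10.5

Competitive firms price at marginal cost: P = 84, giving Q = 8.4.
Monopoly sets MR = MC: 105 − 5Q = 84 ⇒ Q = 4.2, P = 105 − 2.5·4.2 = 94.5.
Change in price: 94.5 − 84 = 10.5.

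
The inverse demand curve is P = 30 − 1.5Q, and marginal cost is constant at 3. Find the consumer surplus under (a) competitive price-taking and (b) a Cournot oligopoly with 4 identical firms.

Competition: CS = 243; Cournot: CS = 155.52

Perfect competition: P = MC = 3, so 30 − 1.5Q = 3 and Q = 18.
CS = ½·(30 − 3)·18 = 243.
Cournot with 4 identical firms: the symmetric best-response condition is 30 − 7.5q = 3. Each firm produces q = 3.6, total output Q = 14.4, price P = 8.4.
CS = ½·(30 − 8.4)·14.4 = 155.52.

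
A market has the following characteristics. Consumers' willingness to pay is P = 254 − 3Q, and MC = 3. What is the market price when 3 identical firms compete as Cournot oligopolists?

Cournot with 3 identical firms: the symmetric best-response condition is 254 − 12q = 3. Each firm produces q = 251/12, total output Q = 62.75, price P = 65.75.

P = 65.75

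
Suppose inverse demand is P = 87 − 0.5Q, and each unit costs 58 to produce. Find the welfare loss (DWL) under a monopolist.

Perfect competition: P = MC = 58, so 87 − 0.5Q = 58 and Q = 58.
Monopoly sets MR = MC: 87 − Q = 58 ⇒ Q = 29, P = 87 − 0.5·29 = 72.5.
DWL is the triangle between Q = 29 and Q = 58: ½·(58 − 29)·(72.5 − 58) = 210.25.

DWL = 210.25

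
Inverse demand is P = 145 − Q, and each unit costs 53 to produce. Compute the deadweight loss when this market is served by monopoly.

Competitive firms price at marginal cost: P = 53, giving Q = 92.
The monopolist equates marginal revenue to marginal cost: 145 − 2Q = 53, so Q = 46. From demand, P = 99.
DWL is the triangle between Q = 46 and Q = 92: ½·(92 − 46)·(99 − 53) = 1058.

DWL = 1058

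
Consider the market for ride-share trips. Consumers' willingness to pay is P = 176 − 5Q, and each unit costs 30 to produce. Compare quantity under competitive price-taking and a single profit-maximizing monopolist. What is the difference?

Perfect competition: P = MC = 30, so 176 − 5Q = 30 and Q = 29.2.
The monopolist equates marginal revenue to marginal cost: 176 − 10Q = 30, so Q = 14.6. From demand, P = 103.
Change in quantity: 14.6 − 29.2 = −14.6.

Quantity falls by 14.6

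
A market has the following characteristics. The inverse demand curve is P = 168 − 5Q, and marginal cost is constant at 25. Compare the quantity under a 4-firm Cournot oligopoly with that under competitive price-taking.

Cournot: Q = 22.88; Competition: Q = 28.6

In a 4-firm Cournot equilibrium, symmetry and the first-order condition give q = (168 − 25)/(25) = 5.72. So Q = 22.88 and P = 53.6.
Competitive firms price at marginal cost: P = 25, giving Q = 28.6.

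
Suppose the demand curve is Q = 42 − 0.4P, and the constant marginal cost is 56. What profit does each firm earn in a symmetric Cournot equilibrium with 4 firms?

π_i = 38.416

Inverting demand: P = 105 − 2.5Q.
With 4 symmetric Cournot firms, each firm's FOC gives 105 − 12.5q = 56, so q = 3.92, Q = 4·3.92 = 15.68, and P = 65.8.
Each firm's profit = (65.8 − 56)·3.92 = 38.416.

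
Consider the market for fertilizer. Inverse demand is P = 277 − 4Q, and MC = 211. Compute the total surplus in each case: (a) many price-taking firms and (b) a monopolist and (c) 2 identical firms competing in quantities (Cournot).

Competition: TS = 544.5; Monopoly: TS = 408.375; Cournot: TS = 484

Competitive firms price at marginal cost: P = 211, giving Q = 16.5.
CS = ½·(277 − 211)·16.5 = 544.5; PS = (211 − 211)·16.5 = 0; TS = 544.5.
The monopolist equates marginal revenue to marginal cost: 277 − 8Q = 211, so Q = 8.25. From demand, P = 244.
CS = ½·(277 − 244)·8.25 = 136.125; PS = (244 − 211)·8.25 = 272.25; TS = 408.375.
With 2 symmetric Cournot firms, each firm's FOC gives 277 − 12q = 211, so q = 5.5, Q = 2·5.5 = 11, and P = 233.
CS = ½·(277 − 233)·11 = 242; PS = (233 − 211)·11 = 242; TS = 484.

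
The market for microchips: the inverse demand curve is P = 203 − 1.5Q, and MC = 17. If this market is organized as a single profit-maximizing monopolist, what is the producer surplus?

PS = 5766

A monopolist chooses Q where MR = MC. MR = 203 − 3Q; setting this equal to 17 gives Q = 62 and P = 110.
PS = (110 − 17)·62 = 5766.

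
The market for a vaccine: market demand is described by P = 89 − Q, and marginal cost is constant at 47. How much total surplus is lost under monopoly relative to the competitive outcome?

DWL = 220.5

Competitive firms price at marginal cost: P = 47, giving Q = 42.
The monopolist equates marginal revenue to marginal cost: 89 − 2Q = 47, so Q = 21. From demand, P = 68.
DWL is the triangle between Q = 21 and Q = 42: ½·(42 − 21)·(68 − 47) = 220.5.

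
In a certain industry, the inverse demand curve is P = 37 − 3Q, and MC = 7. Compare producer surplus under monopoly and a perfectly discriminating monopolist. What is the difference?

Monopoly sets MR = MC: 37 − 6Q = 7 ⇒ Q = 5, P = 37 − 3·5 = 22.
PS = (22 − 7)·5 = 75.
With perfect price discrimination, output is the efficient level Q = 10 (where demand meets MC), but every buyer pays their willingness to pay: CS = 0 and PS = total surplus.
PS = ½·(37 − 7)·10 = 150.
Change in producer surplus: 150 − 75 = 75.

PS rises by 75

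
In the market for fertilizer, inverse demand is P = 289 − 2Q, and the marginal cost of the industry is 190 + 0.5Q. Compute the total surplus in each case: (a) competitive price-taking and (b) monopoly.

Competitive equilibrium sets price equal to marginal cost: 289 − 2Q = 190 + 0.5Q, so Q = 39.6 and P = 209.8.
CS = ½·(289 − 209.8)·39.6 = 1568.16; PS = (209.8·39.6 − 190·39.6 − ½·0.5·39.6²) = 392.04; TS = 1960.2.
A monopolist chooses Q where MR = MC. MR = 289 − 4Q; setting this equal to 190 + 0.5Q gives Q = 22 and P = 245.
CS = ½·(289 − 245)·22 = 484; PS = (245·22 − 190·22 − ½·0.5·22²) = 1089; TS = 1573.

Competition: TS = 1960.2; Monopoly: TS = 1573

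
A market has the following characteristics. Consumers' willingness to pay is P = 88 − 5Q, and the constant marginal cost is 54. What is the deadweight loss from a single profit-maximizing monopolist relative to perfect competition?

Under competition P = MC = 54, so Q = (88 − 54)/5 = 6.8.
A monopolist chooses Q where MR = MC. MR = 88 − 10Q; setting this equal to 54 gives Q = 3.4 and P = 71.
DWL is the triangle between Q = 3.4 and Q = 6.8: ½·(6.8 − 3.4)·(71 − 54) = 28.9.

DWL = 28.9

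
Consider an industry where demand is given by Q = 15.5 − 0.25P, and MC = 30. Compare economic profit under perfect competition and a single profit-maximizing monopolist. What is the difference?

Inverting demand: P = 62 − 4Q.
Perfect competition: P = MC = 30, so 62 − 4Q = 30 and Q = 8.
Profit = (30 − 30)·8 = 0.
Monopoly sets MR = MC: 62 − 8Q = 30 ⇒ Q = 4, P = 62 − 4·4 = 46.
Profit = (46 − 30)·4 = 64.
Change in economic profit: 64 − 0 = 64.

Economic profit rises by 64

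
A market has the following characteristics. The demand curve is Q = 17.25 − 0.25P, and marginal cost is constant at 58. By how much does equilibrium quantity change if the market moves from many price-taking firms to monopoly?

Inverting demand: P = 69 − 4Q.
Perfect competition: P = MC = 58, so 69 − 4Q = 58 and Q = 2.75.
A monopolist chooses Q where MR = MC. MR = 69 − 8Q; setting this equal to 58 gives Q = 1.375 and P = 63.5.
Change in equilibrium quantity: 1.375 − 2.75 = −1.375.

Q falls by 1.375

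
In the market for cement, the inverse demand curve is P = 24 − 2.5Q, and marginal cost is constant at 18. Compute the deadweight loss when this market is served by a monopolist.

DWL = 1.8

Perfect competition: P = MC = 18, so 24 − 2.5Q = 18 and Q = 2.4.
A monopolist chooses Q where MR = MC. MR = 24 − 5Q; setting this equal to 18 gives Q = 1.2 and P = 21.
DWL is the triangle between Q = 1.2 and Q = 2.4: ½·(2.4 − 1.2)·(21 − 18) = 1.8.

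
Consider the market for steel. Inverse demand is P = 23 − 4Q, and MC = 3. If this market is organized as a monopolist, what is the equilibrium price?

P = 13

The monopolist equates marginal revenue to marginal cost: 23 − 8Q = 3, so Q = 2.5. From demand, P = 13.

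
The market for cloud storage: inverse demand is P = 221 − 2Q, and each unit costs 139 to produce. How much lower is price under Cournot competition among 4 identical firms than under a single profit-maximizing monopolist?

Price falls by 24.6

A monopolist chooses Q where MR = MC. MR = 221 − 4Q; setting this equal to 139 gives Q = 20.5 and P = 180.
Cournot with 4 identical firms: the symmetric best-response condition is 221 − 10q = 139. Each firm produces q = 8.2, total output Q = 32.8, price P = 155.4.
Change in price: 155.4 − 180 = −24.6.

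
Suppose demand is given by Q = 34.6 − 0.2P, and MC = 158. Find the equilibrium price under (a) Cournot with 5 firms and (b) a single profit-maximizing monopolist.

Inverting demand: P = 173 − 5Q.
In a 5-firm Cournot equilibrium, symmetry and the first-order condition give q = (173 − 158)/(30) = 0.5. So Q = 2.5 and P = 160.5.
The monopolist equates marginal revenue to marginal cost: 173 − 10Q = 158, so Q = 1.5. From demand, P = 165.5.

Cournot: P = 160.5; Monopoly: P = 165.5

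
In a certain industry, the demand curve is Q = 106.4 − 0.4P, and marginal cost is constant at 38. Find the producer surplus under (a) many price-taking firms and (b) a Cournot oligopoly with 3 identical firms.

Inverting demand: P = 266 − 2.5Q.
Perfect competition: P = MC = 38, so 266 − 2.5Q = 38 and Q = 91.2.
PS = (38 − 38)·91.2 = 0.
In a 3-firm Cournot equilibrium, symmetry and the first-order condition give q = (266 − 38)/(10) = 22.8. So Q = 68.4 and P = 95.
PS = (95 − 38)·68.4 = 3898.8.

Competition: PS = 0; Cournot: PS = 3898.8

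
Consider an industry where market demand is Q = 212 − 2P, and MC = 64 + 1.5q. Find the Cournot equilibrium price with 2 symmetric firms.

P = 92

Inverting demand: P = 106 − 0.5Q.
With 2 symmetric Cournot firms, each firm's FOC gives 106 − 1.5q = 64 + 1.5q, so q = 14, Q = 2·14 = 28, and P = 92.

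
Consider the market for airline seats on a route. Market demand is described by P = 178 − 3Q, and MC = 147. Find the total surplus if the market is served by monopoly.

The monopolist equates marginal revenue to marginal cost: 178 − 6Q = 147, so Q = 31/6. From demand, P = 162.5.
CS = ½·(178 − 162.5)·31/6 = 961/24; PS = (162.5 − 147)·31/6 = 961/12; TS = 120.125.

TS = 120.125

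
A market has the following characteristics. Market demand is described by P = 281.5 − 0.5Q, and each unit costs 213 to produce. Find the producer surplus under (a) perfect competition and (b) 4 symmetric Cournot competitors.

Competition: PS = 0; Cournot: PS = 1501.52

Perfect competition: P = MC = 213, so 281.5 − 0.5Q = 213 and Q = 137.
PS = (213 − 213)·137 = 0.
Cournot with 4 identical firms: the symmetric best-response condition is 281.5 − 2.5q = 213. Each firm produces q = 27.4, total output Q = 109.6, price P = 226.7.
PS = (226.7 − 213)·109.6 = 1501.52.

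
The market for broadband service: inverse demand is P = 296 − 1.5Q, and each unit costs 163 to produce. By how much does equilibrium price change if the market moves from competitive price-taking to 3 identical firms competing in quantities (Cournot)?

Under competition P = MC = 163, so Q = (296 − 163)/1.5 = 266/3.
Cournot with 3 identical firms: the symmetric best-response condition is 296 − 6q = 163. Each firm produces q = 133/6, total output Q = 66.5, price P = 196.25.
Change in equilibrium price: 196.25 − 163 = 33.25.

P rises by 33.25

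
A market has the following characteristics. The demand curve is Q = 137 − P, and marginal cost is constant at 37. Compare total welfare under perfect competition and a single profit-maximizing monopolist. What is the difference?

Inverting demand: P = 137 − Q.
Competitive firms price at marginal cost: P = 37, giving Q = 100.
CS = ½·(137 − 37)·100 = 5000; PS = (37 − 37)·100 = 0; TS = 5000.
Monopoly sets MR = MC: 137 − 2Q = 37 ⇒ Q = 50, P = 137 − 50 = 87.
CS = ½·(137 − 87)·50 = 1250; PS = (87 − 37)·50 = 2500; TS = 3750.
Change in total welfare: 3750 − 5000 = −1250.

TS falls by 1250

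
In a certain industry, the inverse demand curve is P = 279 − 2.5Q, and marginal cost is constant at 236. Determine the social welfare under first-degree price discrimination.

A perfectly discriminating monopolist sells every unit with P(Q) ≥ MC(Q), so output equals the competitive quantity Q = 17.2. Each buyer pays their reservation price, so CS = 0 and the firm captures all surplus.
TS = 369.8 (equal to competitive TS).

TS = 369.8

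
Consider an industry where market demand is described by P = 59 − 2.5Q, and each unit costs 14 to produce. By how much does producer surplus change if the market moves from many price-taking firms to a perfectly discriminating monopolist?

Producer surplus rises by 405

Perfect competition: P = MC = 14, so 59 − 2.5Q = 14 and Q = 18.
PS = (14 − 14)·18 = 0.
A perfectly discriminating monopolist sells every unit with P(Q) ≥ MC(Q), so output equals the competitive quantity Q = 18. Each buyer pays their reservation price, so CS = 0 and the firm captures all surplus.
PS = ½·(59 − 14)·18 = 405.
Change in producer surplus: 405 − 0 = 405.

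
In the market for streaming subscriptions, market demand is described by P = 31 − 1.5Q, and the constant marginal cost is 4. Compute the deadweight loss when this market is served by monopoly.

Perfect competition: P = MC = 4, so 31 − 1.5Q = 4 and Q = 18.
A monopolist chooses Q where MR = MC. MR = 31 − 3Q; setting this equal to 4 gives Q = 9 and P = 17.5.
DWL is the triangle between Q = 9 and Q = 18: ½·(18 − 9)·(17.5 − 4) = 60.75.

DWL = 60.75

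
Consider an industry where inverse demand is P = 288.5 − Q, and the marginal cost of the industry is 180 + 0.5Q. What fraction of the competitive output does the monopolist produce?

A monopolist chooses Q where MR = MC. MR = 288.5 − 2Q; setting this equal to 180 + 0.5Q gives Q = 43.4 and P = 245.1.
Competitive equilibrium sets price equal to marginal cost: 288.5 − Q = 180 + 0.5Q, so Q = 217/3 and P = 1297/6.
Ratio Q_m/Q_c = 43.4/(217/3) = 0.6.

Q_m/Q_c = 0.6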